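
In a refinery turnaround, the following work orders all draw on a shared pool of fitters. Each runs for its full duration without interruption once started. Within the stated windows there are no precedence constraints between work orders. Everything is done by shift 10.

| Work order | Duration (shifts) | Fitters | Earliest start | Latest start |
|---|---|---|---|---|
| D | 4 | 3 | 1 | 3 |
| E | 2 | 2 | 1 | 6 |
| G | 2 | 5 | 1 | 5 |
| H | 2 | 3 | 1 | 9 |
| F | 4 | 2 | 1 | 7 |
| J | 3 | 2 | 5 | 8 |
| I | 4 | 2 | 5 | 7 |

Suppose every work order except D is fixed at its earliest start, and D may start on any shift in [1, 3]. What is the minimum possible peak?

D@1: s1:15  s2:15  s3:5  s4:5  s5:4  s6:4  s7:4  s8:2  s9:0  s10:0 → peak 15
D@2: s1:12  s2:15  s3:5  s4:5  s5:7  s6:4  s7:4  s8:2  s9:0  s10:0 → peak 15
D@3: s1:12  s2:12  s3:5  s4:5  s5:7  s6:7  s7:4  s8:2  s9:0  s10:0 → peak 12
Best is D@3, peak 12.

12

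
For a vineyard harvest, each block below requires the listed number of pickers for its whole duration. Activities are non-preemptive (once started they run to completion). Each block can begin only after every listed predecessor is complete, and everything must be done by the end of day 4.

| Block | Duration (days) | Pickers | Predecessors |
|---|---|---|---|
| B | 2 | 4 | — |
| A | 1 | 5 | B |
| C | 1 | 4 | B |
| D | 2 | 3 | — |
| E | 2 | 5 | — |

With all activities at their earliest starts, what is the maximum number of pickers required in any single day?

12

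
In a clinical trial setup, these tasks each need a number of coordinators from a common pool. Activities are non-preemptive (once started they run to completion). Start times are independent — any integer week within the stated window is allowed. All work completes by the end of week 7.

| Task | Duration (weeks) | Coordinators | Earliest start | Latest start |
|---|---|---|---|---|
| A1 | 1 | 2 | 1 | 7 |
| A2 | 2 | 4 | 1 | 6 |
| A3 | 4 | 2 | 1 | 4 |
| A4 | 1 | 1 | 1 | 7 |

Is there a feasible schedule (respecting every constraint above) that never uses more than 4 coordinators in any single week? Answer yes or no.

yes

Schedule A1@1, A2@2, A3@4, A4@1: w1:3  w2:4  w3:4  w4:2  w5:2  w6:2  w7:2 — peak 4 ≤ 4.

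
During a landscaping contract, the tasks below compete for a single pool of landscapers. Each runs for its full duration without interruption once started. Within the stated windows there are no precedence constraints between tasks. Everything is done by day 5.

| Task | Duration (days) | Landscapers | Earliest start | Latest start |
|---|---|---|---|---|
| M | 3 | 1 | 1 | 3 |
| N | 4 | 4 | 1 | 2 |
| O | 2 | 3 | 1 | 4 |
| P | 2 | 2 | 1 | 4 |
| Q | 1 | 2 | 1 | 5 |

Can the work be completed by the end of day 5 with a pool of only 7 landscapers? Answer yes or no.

Schedule M@1, N@1, O@4, P@1, Q@3: d1:7  d2:7  d3:7  d4:7  d5:3 — peak 7 ≤ 7.

yes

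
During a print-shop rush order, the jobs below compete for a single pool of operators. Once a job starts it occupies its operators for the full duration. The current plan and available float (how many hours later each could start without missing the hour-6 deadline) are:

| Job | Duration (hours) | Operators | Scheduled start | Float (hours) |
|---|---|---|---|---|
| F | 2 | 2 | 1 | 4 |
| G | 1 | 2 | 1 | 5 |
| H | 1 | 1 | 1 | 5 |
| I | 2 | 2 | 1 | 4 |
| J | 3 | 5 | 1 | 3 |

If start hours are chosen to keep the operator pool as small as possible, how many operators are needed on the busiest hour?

Early-start (F@1, G@1, H@1, I@1, J@1) gives peak 12: h1:12  h2:9  h3:5  h4:0  h5:0  h6:0.
Shift I→2, J→4.
Schedule F@1, G@1, H@1, I@2, J@4: h1:5  h2:4  h3:2  h4:5  h5:5  h6:5 — peak 5.
Total operator-hours = 26 over 6 hours ⇒ peak ≥ ⌈26/6⌉ = 5, so 5 is optimal.

5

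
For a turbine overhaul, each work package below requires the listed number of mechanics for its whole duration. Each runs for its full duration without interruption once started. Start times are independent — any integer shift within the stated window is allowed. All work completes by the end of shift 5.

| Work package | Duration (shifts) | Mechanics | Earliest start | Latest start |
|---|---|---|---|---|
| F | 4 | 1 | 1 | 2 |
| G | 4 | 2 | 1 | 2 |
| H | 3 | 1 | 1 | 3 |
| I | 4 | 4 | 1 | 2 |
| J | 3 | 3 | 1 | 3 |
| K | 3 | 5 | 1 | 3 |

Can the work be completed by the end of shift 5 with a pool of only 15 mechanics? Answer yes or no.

The minimum achievable peak is 16; 15 < 16, so no feasible schedule stays within the cap.

no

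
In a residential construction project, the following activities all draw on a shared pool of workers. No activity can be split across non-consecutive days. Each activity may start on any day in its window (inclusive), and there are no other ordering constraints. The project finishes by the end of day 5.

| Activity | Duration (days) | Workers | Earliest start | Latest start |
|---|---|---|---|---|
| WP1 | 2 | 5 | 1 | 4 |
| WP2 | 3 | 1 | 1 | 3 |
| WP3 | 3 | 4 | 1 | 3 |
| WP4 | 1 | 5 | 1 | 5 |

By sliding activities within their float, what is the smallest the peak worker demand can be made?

9

Early-start (WP1@1, WP2@1, WP3@1, WP4@1) gives peak 15: d1:15  d2:10  d3:5  d4:0  d5:0.
Shift WP3→3, WP4→4.
Schedule WP1@1, WP2@1, WP3@3, WP4@4: d1:6  d2:6  d3:5  d4:9  d5:4 — peak 9.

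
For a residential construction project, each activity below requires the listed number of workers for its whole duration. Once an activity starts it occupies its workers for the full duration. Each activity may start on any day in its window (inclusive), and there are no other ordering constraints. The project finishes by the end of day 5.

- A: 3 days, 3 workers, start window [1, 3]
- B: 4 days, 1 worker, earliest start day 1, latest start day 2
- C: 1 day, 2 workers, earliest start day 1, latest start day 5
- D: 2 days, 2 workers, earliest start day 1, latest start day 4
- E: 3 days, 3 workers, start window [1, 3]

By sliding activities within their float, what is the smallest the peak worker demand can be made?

7

Early-start (A@1, B@1, C@1, D@1, E@1) gives peak 11: d1:11  d2:9  d3:7  d4:1  d5:0.
Shift D→4, E→2.
Schedule A@1, B@1, C@1, D@4, E@2: d1:6  d2:7  d3:7  d4:6  d5:2 — peak 7.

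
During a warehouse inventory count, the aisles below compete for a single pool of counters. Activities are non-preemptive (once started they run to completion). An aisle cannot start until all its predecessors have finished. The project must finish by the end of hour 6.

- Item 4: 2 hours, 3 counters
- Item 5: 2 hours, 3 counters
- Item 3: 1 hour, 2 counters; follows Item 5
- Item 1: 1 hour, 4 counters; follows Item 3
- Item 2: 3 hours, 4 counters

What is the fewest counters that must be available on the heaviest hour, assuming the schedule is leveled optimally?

Early-start (Item 4@1, Item 5@1, Item 3@3, Item 1@4, Item 2@1) gives peak 10: h1:10  h2:10  h3:6  h4:4  h5:0  h6:0.
Shift Item 1→6, Item 2→3.
Schedule Item 4@1, Item 5@1, Item 3@3, Item 1@6, Item 2@3: h1:6  h2:6  h3:6  h4:4  h5:4  h6:4 — peak 6.

6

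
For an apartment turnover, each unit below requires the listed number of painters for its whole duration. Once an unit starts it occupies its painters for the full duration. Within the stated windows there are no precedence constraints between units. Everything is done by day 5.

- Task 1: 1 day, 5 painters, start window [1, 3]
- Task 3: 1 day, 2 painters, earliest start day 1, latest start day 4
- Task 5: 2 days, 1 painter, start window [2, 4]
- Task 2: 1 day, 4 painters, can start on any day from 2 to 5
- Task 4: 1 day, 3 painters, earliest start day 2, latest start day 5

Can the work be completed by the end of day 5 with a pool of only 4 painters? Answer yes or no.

The minimum achievable peak is 5; 4 < 5, so no feasible schedule stays within the cap.

no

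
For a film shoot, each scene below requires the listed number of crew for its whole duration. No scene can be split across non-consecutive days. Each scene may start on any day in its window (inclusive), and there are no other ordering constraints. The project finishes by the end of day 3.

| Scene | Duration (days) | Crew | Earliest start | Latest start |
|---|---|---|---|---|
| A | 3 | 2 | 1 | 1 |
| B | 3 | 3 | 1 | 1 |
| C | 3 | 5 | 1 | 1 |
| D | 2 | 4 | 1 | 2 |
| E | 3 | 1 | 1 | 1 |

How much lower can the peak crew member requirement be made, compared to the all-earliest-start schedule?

0

Early-start peak: d1:15  d2:15  d3:11 ⇒ 15.
Leveled (A@1, B@1, C@1, D@1, E@1): d1:15  d2:15  d3:11 ⇒ 15.
Reduction 15 − 15 = 0.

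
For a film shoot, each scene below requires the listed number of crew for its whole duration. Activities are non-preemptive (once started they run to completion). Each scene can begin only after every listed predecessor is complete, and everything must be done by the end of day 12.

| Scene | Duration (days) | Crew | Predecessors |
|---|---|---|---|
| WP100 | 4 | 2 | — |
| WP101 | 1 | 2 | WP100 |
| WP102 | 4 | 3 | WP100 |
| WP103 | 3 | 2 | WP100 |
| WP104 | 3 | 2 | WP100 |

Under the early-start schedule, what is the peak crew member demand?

9

Early-start schedule: WP100@1, WP101@5, WP102@5, WP103@5, WP104@5.
Load per day: day 1: 2, day 2: 2, day 3: 2, day 4: 2, day 5: 9, day 6: 7, day 7: 7, day 8: 3, day 9: 0, day 10: 0, day 11: 0, day 12: 0.
Peak is 9.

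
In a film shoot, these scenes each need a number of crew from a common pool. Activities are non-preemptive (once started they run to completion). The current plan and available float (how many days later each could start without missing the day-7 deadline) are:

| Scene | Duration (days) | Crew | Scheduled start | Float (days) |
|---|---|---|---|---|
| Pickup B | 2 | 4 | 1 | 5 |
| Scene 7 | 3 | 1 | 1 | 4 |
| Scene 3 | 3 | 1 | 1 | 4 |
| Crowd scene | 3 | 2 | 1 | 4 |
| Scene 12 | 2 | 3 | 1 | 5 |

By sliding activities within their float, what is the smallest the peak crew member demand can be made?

4

Early-start (Pickup B@1, Scene 7@1, Scene 3@1, Crowd scene@1, Scene 12@1) gives peak 11: d1:11  d2:11  d3:4  d4:0  d5:0  d6:0  d7:0.
Shift Scene 7→3, Scene 3→3, Crowd scene→3, Scene 12→6.
Schedule Pickup B@1, Scene 7@3, Scene 3@3, Crowd scene@3, Scene 12@6: d1:4  d2:4  d3:4  d4:4  d5:4  d6:3  d7:3 — peak 4.
Total crew member-days = 26 over 7 days ⇒ peak ≥ ⌈26/7⌉ = 4, so 4 is optimal.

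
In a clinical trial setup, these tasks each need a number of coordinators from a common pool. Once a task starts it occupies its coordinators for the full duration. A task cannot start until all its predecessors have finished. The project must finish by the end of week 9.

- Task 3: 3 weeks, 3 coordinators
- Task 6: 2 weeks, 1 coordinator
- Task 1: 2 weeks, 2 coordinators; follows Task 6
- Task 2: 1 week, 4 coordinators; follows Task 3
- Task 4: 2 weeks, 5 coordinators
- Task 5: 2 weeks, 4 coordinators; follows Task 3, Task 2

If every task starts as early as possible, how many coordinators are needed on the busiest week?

9

Early-start schedule: Task 3@1, Task 6@1, Task 1@3, Task 2@4, Task 4@1, Task 5@5.
Load per week: week 1: 9, week 2: 9, week 3: 5, week 4: 6, week 5: 4, week 6: 4, week 7: 0, week 8: 0, week 9: 0.
Peak is 9.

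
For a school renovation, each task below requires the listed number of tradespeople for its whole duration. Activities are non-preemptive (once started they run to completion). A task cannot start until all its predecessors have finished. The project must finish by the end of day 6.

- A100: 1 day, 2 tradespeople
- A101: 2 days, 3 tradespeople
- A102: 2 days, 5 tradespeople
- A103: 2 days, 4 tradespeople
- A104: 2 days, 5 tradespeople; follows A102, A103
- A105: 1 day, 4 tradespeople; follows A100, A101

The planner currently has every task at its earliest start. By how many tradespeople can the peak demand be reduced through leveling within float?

6

Early-start peak: d1:14  d2:12  d3:9  d4:5  d5:0  d6:0 ⇒ 14.
Leveled (A100@1, A101@2, A102@1, A103@3, A104@5, A105@4): d1:7  d2:8  d3:7  d4:8  d5:5  d6:5 ⇒ 8.
Reduction 14 − 8 = 6.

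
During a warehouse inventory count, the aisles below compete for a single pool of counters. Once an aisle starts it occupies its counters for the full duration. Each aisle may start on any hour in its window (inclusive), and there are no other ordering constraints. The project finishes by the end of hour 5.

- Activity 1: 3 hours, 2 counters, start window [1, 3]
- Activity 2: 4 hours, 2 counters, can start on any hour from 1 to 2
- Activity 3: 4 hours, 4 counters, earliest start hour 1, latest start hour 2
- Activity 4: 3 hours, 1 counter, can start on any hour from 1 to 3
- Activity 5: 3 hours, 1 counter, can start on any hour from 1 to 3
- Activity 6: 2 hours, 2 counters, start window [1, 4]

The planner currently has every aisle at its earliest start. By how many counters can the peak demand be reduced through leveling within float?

Early-start peak: h1:12  h2:12  h3:10  h4:6  h5:0 ⇒ 12.
Leveled (Activity 1@1, Activity 2@1, Activity 3@1, Activity 4@1, Activity 5@1, Activity 6@4): h1:10  h2:10  h3:10  h4:8  h5:2 ⇒ 10.
Reduction 12 − 10 = 2.

2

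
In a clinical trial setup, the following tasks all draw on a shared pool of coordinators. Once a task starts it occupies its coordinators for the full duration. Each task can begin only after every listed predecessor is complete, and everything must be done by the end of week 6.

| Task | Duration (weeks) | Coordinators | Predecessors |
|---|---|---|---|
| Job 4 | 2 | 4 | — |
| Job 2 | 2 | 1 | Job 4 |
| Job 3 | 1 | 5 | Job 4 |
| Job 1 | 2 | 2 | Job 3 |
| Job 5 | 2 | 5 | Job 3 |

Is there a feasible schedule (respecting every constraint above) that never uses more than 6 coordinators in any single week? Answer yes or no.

no

The minimum achievable peak is 7; 6 < 7, so no feasible schedule stays within the cap.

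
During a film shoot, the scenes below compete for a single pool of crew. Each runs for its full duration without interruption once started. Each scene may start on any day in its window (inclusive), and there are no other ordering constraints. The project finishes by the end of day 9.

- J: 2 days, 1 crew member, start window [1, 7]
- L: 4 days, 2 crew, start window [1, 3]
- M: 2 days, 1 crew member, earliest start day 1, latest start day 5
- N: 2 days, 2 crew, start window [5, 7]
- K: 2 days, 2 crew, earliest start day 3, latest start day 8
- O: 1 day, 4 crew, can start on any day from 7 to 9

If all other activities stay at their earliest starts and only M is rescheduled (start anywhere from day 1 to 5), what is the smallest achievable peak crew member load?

M@1: d1:4  d2:4  d3:4  d4:4  d5:2  d6:2  d7:4  d8:0  d9:0 → peak 4
M@2: d1:3  d2:4  d3:5  d4:4  d5:2  d6:2  d7:4  d8:0  d9:0 → peak 5
M@3: d1:3  d2:3  d3:5  d4:5  d5:2  d6:2  d7:4  d8:0  d9:0 → peak 5
M@4: d1:3  d2:3  d3:4  d4:5  d5:3  d6:2  d7:4  d8:0  d9:0 → peak 5
M@5: d1:3  d2:3  d3:4  d4:4  d5:3  d6:3  d7:4  d8:0  d9:0 → peak 4
Best is M@1, peak 4.

4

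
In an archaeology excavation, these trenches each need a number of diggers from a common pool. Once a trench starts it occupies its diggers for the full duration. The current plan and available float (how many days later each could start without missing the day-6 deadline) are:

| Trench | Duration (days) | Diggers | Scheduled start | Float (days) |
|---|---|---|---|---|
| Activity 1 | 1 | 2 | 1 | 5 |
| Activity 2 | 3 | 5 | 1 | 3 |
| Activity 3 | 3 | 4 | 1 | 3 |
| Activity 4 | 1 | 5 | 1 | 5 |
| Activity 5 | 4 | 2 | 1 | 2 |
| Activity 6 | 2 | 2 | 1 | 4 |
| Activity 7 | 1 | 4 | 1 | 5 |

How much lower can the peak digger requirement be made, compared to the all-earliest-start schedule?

15

Early-start peak: d1:24  d2:13  d3:11  d4:2  d5:0  d6:0 ⇒ 24.
Leveled (Activity 1@1, Activity 2@1, Activity 3@4, Activity 4@5, Activity 5@1, Activity 6@2, Activity 7@6): d1:9  d2:9  d3:9  d4:6  d5:9  d6:8 ⇒ 9.
Reduction 24 − 9 = 15.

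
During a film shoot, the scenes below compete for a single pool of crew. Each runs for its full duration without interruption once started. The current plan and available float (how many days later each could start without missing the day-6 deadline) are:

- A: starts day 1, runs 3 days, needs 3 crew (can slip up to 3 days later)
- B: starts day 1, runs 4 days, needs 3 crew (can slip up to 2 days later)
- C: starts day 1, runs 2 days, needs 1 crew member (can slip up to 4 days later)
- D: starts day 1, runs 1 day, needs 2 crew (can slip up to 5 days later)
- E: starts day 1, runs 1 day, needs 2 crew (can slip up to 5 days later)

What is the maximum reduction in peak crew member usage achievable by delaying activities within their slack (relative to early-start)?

5

Early-start peak: d1:11  d2:7  d3:6  d4:3  d5:0  d6:0 ⇒ 11.
Leveled (A@1, B@1, C@4, D@4, E@5): d1:6  d2:6  d3:6  d4:6  d5:3  d6:0 ⇒ 6.
Reduction 11 − 6 = 5.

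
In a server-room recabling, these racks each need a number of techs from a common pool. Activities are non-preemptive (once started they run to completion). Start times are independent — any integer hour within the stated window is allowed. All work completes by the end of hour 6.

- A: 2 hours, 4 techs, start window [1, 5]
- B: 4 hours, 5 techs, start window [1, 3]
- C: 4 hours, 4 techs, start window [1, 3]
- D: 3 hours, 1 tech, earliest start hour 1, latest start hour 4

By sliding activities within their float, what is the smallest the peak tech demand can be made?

10

Early-start (A@1, B@1, C@1, D@1) gives peak 14: h1:14  h2:14  h3:10  h4:9  h5:0  h6:0.
Shift C→3.
Schedule A@1, B@1, C@3, D@1: h1:10  h2:10  h3:10  h4:9  h5:4  h6:4 — peak 10.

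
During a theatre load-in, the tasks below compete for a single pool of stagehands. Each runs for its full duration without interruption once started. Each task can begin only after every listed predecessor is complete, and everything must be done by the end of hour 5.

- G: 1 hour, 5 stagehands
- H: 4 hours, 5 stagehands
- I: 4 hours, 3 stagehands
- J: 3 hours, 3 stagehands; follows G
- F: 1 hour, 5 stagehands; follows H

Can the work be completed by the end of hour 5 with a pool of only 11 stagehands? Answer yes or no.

Schedule G@1, H@1, I@2, J@2, F@5: h1:10  h2:11  h3:11  h4:11  h5:8 — peak 11 ≤ 11.

yes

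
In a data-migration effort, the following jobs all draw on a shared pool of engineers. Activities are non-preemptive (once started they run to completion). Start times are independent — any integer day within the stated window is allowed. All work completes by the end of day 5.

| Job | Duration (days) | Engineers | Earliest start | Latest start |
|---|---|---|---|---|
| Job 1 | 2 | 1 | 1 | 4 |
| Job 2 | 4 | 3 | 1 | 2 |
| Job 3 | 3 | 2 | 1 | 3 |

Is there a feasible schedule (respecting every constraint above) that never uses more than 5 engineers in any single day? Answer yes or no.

Schedule Job 1@1, Job 2@1, Job 3@3: d1:4  d2:4  d3:5  d4:5  d5:2 — peak 5 ≤ 5.

yes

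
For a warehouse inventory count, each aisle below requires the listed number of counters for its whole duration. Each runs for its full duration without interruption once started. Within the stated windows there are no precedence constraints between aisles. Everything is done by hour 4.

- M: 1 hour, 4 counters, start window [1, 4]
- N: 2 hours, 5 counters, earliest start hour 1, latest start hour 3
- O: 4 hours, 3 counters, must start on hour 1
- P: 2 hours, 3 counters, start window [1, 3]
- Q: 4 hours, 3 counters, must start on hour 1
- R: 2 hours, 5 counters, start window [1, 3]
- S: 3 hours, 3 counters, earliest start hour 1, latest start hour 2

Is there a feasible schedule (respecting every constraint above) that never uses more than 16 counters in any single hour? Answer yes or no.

no

The minimum achievable peak is 17; 16 < 17, so no feasible schedule stays within the cap.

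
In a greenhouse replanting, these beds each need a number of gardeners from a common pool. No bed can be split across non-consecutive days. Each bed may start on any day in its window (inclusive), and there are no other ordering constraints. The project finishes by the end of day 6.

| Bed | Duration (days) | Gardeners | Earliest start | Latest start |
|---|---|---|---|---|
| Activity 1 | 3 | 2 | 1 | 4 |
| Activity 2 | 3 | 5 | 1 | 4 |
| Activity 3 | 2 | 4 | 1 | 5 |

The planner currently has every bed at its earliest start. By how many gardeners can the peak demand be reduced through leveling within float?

5

Early-start peak: d1:11  d2:11  d3:7  d4:0  d5:0  d6:0 ⇒ 11.
Leveled (Activity 1@1, Activity 2@4, Activity 3@1): d1:6  d2:6  d3:2  d4:5  d5:5  d6:5 ⇒ 6.
Reduction 11 − 6 = 5.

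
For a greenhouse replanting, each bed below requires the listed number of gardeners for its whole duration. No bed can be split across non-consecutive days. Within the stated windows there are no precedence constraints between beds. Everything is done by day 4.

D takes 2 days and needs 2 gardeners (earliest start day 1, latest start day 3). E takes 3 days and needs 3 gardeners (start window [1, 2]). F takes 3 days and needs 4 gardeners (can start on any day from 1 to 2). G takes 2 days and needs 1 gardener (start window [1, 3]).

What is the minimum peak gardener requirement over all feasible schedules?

Early-start (D@1, E@1, F@1, G@1) gives peak 10: d1:10  d2:10  d3:7  d4:0.
Shift G→3.
Schedule D@1, E@1, F@1, G@3: d1:9  d2:9  d3:8  d4:1 — peak 9.

9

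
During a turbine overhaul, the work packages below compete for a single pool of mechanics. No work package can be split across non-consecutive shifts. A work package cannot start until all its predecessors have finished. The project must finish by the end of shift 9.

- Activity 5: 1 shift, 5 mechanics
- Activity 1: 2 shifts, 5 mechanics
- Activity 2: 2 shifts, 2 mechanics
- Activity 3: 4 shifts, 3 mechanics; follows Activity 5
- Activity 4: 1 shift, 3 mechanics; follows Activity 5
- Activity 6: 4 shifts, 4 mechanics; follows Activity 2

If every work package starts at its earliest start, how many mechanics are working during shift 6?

At early start, shift 6 has: Activity 6.
Demand: 4 = 4.

4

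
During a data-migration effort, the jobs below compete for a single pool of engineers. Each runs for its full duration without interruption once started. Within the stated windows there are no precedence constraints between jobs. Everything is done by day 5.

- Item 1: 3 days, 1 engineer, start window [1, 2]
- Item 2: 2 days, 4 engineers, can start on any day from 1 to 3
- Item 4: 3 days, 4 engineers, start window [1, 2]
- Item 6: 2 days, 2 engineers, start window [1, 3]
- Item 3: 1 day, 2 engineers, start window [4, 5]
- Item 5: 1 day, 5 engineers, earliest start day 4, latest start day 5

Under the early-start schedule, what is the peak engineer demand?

11

Early-start schedule: Item 1@1, Item 2@1, Item 4@1, Item 6@1, Item 3@4, Item 5@4.
Load per day: day 1: 11, day 2: 11, day 3: 5, day 4: 7, day 5: 0.
Peak is 11.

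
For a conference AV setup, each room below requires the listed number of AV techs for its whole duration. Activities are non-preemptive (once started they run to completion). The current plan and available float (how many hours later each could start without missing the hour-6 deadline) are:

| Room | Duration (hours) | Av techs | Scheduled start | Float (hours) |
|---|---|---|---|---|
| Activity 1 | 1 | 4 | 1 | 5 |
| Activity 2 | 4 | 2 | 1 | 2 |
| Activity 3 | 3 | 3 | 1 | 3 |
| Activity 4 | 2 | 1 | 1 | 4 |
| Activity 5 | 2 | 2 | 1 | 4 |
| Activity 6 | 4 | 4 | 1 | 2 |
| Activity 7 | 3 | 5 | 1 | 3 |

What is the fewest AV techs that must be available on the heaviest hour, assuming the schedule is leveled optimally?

Early-start (Activity 1@1, Activity 2@1, Activity 3@1, Activity 4@1, Activity 5@1, Activity 6@1, Activity 7@1) gives peak 21: h1:21  h2:17  h3:14  h4:6  h5:0  h6:0.
Shift Activity 5→2, Activity 6→3, Activity 7→4.
Schedule Activity 1@1, Activity 2@1, Activity 3@1, Activity 4@1, Activity 5@2, Activity 6@3, Activity 7@4: h1:10  h2:8  h3:11  h4:11  h5:9  h6:9 — peak 11.

11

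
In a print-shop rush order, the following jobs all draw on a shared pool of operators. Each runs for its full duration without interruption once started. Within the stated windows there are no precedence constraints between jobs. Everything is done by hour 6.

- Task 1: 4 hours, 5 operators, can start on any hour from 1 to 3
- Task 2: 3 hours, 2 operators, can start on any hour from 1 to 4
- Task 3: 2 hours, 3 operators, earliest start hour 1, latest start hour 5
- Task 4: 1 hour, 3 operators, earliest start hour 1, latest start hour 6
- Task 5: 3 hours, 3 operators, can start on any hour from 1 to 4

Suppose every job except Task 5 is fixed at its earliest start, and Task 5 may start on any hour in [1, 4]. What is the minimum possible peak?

Task 5@1: h1:16  h2:13  h3:10  h4:5  h5:0  h6:0 → peak 16
Task 5@2: h1:13  h2:13  h3:10  h4:8  h5:0  h6:0 → peak 13
Task 5@3: h1:13  h2:10  h3:10  h4:8  h5:3  h6:0 → peak 13
Task 5@4: h1:13  h2:10  h3:7  h4:8  h5:3  h6:3 → peak 13
Best is Task 5@2, peak 13.

13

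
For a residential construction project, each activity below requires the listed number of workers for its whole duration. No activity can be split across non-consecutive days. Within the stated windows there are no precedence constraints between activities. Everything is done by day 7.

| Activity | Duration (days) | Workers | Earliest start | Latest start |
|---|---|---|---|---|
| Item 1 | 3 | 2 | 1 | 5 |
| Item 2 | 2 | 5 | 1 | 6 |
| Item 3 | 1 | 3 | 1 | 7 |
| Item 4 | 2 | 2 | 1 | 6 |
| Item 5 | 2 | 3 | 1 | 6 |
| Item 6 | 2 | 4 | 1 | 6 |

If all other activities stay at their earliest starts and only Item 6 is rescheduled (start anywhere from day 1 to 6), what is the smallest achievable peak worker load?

15

Item 6@1: d1:19  d2:16  d3:2  d4:0  d5:0  d6:0  d7:0 → peak 19
Item 6@2: d1:15  d2:16  d3:6  d4:0  d5:0  d6:0  d7:0 → peak 16
Item 6@3: d1:15  d2:12  d3:6  d4:4  d5:0  d6:0  d7:0 → peak 15
Item 6@4: d1:15  d2:12  d3:2  d4:4  d5:4  d6:0  d7:0 → peak 15
Item 6@5: d1:15  d2:12  d3:2  d4:0  d5:4  d6:4  d7:0 → peak 15
Item 6@6: d1:15  d2:12  d3:2  d4:0  d5:0  d6:4  d7:4 → peak 15
Best is Item 6@3, peak 15.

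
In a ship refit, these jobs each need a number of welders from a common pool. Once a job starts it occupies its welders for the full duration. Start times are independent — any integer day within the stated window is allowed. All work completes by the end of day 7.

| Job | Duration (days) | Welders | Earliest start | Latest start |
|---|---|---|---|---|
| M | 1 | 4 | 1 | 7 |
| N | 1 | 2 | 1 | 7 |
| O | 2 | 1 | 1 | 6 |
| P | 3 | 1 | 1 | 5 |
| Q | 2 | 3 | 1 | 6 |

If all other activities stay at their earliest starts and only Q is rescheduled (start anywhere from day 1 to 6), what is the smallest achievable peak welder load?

8

Q@1: d1:11  d2:5  d3:1  d4:0  d5:0  d6:0  d7:0 → peak 11
Q@2: d1:8  d2:5  d3:4  d4:0  d5:0  d6:0  d7:0 → peak 8
Q@3: d1:8  d2:2  d3:4  d4:3  d5:0  d6:0  d7:0 → peak 8
Q@4: d1:8  d2:2  d3:1  d4:3  d5:3  d6:0  d7:0 → peak 8
Q@5: d1:8  d2:2  d3:1  d4:0  d5:3  d6:3  d7:0 → peak 8
Q@6: d1:8  d2:2  d3:1  d4:0  d5:0  d6:3  d7:3 → peak 8
Best is Q@2, peak 8.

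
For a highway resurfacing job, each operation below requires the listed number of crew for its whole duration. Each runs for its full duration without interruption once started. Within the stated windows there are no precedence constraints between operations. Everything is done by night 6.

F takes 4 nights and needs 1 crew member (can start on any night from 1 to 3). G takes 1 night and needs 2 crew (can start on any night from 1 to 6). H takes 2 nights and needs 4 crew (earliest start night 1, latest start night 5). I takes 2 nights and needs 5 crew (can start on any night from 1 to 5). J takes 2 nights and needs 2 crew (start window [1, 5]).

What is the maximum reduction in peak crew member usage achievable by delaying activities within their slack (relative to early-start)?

Early-start peak: n1:14  n2:12  n3:1  n4:1  n5:0  n6:0 ⇒ 14.
Leveled (F@1, G@1, H@3, I@5, J@1): n1:5  n2:3  n3:5  n4:5  n5:5  n6:5 ⇒ 5.
Reduction 14 − 5 = 9.

9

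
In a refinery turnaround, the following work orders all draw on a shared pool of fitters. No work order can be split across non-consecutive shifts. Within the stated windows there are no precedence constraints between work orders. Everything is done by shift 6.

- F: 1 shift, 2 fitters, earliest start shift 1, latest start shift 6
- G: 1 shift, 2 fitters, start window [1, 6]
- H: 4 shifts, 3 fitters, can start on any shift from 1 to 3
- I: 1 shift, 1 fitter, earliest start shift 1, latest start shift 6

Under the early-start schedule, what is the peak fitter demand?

8

Early-start schedule: F@1, G@1, H@1, I@1.
Load per shift: shift 1: 8, shift 2: 3, shift 3: 3, shift 4: 3, shift 5: 0, shift 6: 0.
Peak is 8.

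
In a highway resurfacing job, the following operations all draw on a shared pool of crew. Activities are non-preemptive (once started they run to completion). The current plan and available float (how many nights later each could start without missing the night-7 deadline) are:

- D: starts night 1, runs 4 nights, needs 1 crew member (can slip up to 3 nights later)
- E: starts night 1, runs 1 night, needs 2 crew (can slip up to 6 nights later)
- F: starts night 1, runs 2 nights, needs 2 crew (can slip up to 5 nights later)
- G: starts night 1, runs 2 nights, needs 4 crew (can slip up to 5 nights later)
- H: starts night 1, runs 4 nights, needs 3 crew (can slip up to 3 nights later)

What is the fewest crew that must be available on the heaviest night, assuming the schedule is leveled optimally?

5

Early-start (D@1, E@1, F@1, G@1, H@1) gives peak 12: n1:12  n2:10  n3:4  n4:4  n5:0  n6:0  n7:0.
Shift F→5, G→2, H→4.
Schedule D@1, E@1, F@5, G@2, H@4: n1:3  n2:5  n3:5  n4:4  n5:5  n6:5  n7:3 — peak 5.
Total crew member-nights = 30 over 7 nights ⇒ peak ≥ ⌈30/7⌉ = 5, so 5 is optimal.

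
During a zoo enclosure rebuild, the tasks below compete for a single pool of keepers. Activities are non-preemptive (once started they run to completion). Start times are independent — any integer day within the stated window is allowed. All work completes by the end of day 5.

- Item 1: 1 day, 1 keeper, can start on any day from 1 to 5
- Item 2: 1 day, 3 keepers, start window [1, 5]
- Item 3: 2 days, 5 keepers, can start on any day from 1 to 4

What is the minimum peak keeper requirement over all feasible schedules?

5

Early-start (Item 1@1, Item 2@1, Item 3@1) gives peak 9: d1:9  d2:5  d3:0  d4:0  d5:0.
Shift Item 3→2.
Schedule Item 1@1, Item 2@1, Item 3@2: d1:4  d2:5  d3:5  d4:0  d5:0 — peak 5.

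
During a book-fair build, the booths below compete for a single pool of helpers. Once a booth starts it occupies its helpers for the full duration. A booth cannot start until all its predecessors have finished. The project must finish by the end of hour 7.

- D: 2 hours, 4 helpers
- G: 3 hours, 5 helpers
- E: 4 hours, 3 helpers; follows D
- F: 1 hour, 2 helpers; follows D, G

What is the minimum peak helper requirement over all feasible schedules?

Early-start (D@1, G@1, E@3, F@4) gives peak 9: h1:9  h2:9  h3:8  h4:5  h5:3  h6:3  h7:0.
Shift G→3, F→6.
Schedule D@1, G@3, E@3, F@6: h1:4  h2:4  h3:8  h4:8  h5:8  h6:5  h7:0 — peak 8.

8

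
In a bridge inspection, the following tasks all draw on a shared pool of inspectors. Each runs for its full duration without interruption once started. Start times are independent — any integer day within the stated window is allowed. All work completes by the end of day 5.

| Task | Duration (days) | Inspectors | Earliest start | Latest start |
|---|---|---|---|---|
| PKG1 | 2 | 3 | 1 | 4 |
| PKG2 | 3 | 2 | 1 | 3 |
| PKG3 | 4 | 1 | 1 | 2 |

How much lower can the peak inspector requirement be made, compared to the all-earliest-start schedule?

2

Early-start peak: d1:6  d2:6  d3:3  d4:1  d5:0 ⇒ 6.
Leveled (PKG1@1, PKG2@3, PKG3@1): d1:4  d2:4  d3:3  d4:3  d5:2 ⇒ 4.
Reduction 6 − 4 = 2.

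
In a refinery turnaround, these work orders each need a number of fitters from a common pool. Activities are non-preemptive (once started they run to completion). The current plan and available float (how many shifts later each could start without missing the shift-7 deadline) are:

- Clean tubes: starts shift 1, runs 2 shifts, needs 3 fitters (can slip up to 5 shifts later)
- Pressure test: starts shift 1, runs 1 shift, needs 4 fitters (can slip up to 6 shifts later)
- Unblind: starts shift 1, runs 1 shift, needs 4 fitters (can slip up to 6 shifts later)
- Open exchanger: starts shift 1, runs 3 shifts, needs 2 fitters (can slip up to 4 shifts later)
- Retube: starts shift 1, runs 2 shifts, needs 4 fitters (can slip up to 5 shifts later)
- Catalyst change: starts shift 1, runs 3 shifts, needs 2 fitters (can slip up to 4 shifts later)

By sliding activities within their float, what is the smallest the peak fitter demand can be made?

Early-start (Clean tubes@1, Pressure test@1, Unblind@1, Open exchanger@1, Retube@1, Catalyst change@1) gives peak 19: s1:19  s2:11  s3:4  s4:0  s5:0  s6:0  s7:0.
Shift Pressure test→3, Unblind→4, Retube→5, Catalyst change→4.
Schedule Clean tubes@1, Pressure test@3, Unblind@4, Open exchanger@1, Retube@5, Catalyst change@4: s1:5  s2:5  s3:6  s4:6  s5:6  s6:6  s7:0 — peak 6.

6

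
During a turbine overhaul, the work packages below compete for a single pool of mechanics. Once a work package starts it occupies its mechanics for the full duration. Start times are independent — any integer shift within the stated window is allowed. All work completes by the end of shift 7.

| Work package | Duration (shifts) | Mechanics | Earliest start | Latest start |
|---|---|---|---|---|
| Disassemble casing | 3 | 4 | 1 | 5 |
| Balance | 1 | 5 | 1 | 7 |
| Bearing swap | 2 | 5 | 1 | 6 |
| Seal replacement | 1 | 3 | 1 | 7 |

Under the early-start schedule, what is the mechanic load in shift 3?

4

At early start, shift 3 has: Disassemble casing.
Demand: 4 = 4.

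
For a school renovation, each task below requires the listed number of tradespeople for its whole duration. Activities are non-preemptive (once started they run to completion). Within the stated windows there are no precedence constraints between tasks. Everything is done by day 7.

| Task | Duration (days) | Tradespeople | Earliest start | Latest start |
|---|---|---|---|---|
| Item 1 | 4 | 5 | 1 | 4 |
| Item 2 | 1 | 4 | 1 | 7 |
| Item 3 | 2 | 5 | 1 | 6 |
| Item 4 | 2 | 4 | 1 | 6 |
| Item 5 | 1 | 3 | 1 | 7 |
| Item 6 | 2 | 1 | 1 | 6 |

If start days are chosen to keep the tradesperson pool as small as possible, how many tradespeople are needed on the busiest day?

Early-start (Item 1@1, Item 2@1, Item 3@1, Item 4@1, Item 5@1, Item 6@1) gives peak 22: d1:22  d2:15  d3:5  d4:5  d5:0  d6:0  d7:0.
Shift Item 3→5, Item 4→2, Item 5→4, Item 6→4.
Schedule Item 1@1, Item 2@1, Item 3@5, Item 4@2, Item 5@4, Item 6@4: d1:9  d2:9  d3:9  d4:9  d5:6  d6:5  d7:0 — peak 9.

9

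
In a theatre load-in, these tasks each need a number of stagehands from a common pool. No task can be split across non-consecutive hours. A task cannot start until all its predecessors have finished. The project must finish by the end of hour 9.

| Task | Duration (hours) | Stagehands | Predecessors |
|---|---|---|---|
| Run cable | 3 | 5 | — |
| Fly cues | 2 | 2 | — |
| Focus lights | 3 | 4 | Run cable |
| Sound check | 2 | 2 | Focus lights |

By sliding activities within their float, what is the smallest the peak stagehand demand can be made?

Early-start (Run cable@1, Fly cues@1, Focus lights@4, Sound check@7) gives peak 7: h1:7  h2:7  h3:5  h4:4  h5:4  h6:4  h7:2  h8:2  h9:0.
Shift Fly cues→7.
Schedule Run cable@1, Fly cues@7, Focus lights@4, Sound check@7: h1:5  h2:5  h3:5  h4:4  h5:4  h6:4  h7:4  h8:4  h9:0 — peak 5.

5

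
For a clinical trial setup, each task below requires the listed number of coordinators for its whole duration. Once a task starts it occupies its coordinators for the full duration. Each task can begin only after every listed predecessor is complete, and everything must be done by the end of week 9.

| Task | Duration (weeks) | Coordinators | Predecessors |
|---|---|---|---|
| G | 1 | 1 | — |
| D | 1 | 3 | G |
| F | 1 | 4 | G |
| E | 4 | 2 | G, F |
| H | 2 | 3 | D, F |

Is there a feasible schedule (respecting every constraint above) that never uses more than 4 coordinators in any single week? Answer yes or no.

yes

Schedule G@1, D@2, F@3, E@4, H@8: w1:1  w2:3  w3:4  w4:2  w5:2  w6:2  w7:2  w8:3  w9:3 — peak 4 ≤ 4.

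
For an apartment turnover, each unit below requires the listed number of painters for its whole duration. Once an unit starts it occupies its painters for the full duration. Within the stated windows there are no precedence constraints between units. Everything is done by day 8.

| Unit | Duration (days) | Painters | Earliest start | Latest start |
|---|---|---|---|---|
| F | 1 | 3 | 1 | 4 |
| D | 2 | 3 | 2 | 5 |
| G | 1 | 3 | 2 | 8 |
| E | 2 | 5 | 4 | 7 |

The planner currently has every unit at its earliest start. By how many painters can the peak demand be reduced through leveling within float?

Early-start peak: d1:3  d2:6  d3:3  d4:5  d5:5  d6:0  d7:0  d8:0 ⇒ 6.
Leveled (F@1, D@2, G@4, E@5): d1:3  d2:3  d3:3  d4:3  d5:5  d6:5  d7:0  d8:0 ⇒ 5.
Reduction 6 − 5 = 1.

1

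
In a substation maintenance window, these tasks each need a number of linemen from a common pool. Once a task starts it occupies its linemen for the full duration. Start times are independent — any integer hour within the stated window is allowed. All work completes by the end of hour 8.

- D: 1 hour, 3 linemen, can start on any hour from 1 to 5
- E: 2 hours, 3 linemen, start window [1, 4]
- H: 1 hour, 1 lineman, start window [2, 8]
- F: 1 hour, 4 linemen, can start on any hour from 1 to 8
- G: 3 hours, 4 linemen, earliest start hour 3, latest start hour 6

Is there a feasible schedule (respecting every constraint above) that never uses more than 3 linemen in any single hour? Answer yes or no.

Total lineman-hours = 26; over 8 hours the average is 26/8 > 3, so some hour must exceed 3.

no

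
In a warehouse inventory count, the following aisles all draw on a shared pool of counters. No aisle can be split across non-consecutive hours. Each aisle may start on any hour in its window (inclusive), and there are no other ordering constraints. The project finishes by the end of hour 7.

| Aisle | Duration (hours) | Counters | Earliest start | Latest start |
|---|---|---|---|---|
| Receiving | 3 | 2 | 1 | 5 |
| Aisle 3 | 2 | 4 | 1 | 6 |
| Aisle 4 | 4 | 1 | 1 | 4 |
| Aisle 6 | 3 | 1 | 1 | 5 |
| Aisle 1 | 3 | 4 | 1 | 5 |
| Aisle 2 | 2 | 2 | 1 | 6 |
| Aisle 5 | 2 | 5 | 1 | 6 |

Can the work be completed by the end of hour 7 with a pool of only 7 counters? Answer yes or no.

yes

Schedule Receiving@1, Aisle 3@1, Aisle 4@1, Aisle 6@5, Aisle 1@3, Aisle 2@4, Aisle 5@6: h1:7  h2:7  h3:7  h4:7  h5:7  h6:6  h7:6 — peak 7 ≤ 7.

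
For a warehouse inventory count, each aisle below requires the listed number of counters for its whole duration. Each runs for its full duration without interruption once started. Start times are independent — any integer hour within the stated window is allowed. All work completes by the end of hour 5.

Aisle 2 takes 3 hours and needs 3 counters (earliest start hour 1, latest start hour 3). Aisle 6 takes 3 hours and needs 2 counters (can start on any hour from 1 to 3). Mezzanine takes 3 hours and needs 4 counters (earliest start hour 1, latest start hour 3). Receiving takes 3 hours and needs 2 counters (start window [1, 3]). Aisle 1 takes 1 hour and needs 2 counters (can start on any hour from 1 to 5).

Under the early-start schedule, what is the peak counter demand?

Early-start schedule: Aisle 2@1, Aisle 6@1, Mezzanine@1, Receiving@1, Aisle 1@1.
Load per hour: hour 1: 13, hour 2: 11, hour 3: 11, hour 4: 0, hour 5: 0.
Peak is 13.

13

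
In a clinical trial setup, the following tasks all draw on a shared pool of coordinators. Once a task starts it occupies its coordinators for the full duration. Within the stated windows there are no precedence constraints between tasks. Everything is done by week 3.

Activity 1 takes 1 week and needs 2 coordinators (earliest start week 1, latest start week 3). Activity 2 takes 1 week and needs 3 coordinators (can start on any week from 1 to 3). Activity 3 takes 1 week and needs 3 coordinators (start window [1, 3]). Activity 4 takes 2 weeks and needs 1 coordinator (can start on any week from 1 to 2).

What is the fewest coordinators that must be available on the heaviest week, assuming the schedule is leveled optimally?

Early-start (Activity 1@1, Activity 2@1, Activity 3@1, Activity 4@1) gives peak 9: w1:9  w2:1  w3:0.
Shift Activity 2→2, Activity 3→3.
Schedule Activity 1@1, Activity 2@2, Activity 3@3, Activity 4@1: w1:3  w2:4  w3:3 — peak 4.
Total coordinator-weeks = 10 over 3 weeks ⇒ peak ≥ ⌈10/3⌉ = 4, so 4 is optimal.

4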